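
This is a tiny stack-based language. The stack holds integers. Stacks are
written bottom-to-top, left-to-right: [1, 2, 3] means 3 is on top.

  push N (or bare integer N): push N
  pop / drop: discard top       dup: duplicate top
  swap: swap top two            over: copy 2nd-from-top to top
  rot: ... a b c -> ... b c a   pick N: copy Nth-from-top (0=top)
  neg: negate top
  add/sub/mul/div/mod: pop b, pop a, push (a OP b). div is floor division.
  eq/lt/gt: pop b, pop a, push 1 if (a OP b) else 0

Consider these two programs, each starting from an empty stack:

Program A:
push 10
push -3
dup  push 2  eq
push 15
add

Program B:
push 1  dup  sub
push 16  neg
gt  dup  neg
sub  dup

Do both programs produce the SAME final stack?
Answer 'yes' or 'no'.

Program A trace:
  After 'push 10': [10]
  After 'push -3': [10, -3]
  After 'dup': [10, -3, -3]
  After 'push 2': [10, -3, -3, 2]
  After 'eq': [10, -3, 0]
  After 'push 15': [10, -3, 0, 15]
  After 'add': [10, -3, 15]
Program A final stack: [10, -3, 15]

Program B trace:
  After 'push 1': [1]
  After 'dup': [1, 1]
  After 'sub': [0]
  After 'push 16': [0, 16]
  After 'neg': [0, -16]
  After 'gt': [1]
  After 'dup': [1, 1]
  After 'neg': [1, -1]
  After 'sub': [2]
  After 'dup': [2, 2]
Program B final stack: [2, 2]
Same: no

Answer: no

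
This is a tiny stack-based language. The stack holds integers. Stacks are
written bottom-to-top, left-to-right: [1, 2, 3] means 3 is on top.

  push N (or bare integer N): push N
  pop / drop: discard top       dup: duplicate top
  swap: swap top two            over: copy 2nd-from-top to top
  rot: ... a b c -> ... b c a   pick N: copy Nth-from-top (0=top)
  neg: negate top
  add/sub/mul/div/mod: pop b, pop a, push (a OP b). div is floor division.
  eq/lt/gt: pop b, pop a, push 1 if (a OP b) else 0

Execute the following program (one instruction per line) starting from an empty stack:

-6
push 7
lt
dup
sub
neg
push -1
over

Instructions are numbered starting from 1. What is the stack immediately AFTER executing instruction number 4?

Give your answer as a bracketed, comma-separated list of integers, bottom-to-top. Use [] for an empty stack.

Step 1 ('-6'): [-6]
Step 2 ('push 7'): [-6, 7]
Step 3 ('lt'): [1]
Step 4 ('dup'): [1, 1]

Answer: [1, 1]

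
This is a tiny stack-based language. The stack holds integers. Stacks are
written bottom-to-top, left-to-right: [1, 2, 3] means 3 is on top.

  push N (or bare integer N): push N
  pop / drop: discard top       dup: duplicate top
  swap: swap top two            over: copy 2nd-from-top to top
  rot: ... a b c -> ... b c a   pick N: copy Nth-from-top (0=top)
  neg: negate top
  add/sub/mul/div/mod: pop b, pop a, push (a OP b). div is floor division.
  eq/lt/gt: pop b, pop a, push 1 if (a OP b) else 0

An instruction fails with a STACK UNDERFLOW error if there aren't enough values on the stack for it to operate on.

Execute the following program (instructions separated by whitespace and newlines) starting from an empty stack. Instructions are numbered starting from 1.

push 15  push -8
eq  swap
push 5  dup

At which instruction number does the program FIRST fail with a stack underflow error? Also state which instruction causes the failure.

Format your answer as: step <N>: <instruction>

Step 1 ('push 15'): stack = [15], depth = 1
Step 2 ('push -8'): stack = [15, -8], depth = 2
Step 3 ('eq'): stack = [0], depth = 1
Step 4 ('swap'): needs 2 value(s) but depth is 1 — STACK UNDERFLOW

Answer: step 4: swap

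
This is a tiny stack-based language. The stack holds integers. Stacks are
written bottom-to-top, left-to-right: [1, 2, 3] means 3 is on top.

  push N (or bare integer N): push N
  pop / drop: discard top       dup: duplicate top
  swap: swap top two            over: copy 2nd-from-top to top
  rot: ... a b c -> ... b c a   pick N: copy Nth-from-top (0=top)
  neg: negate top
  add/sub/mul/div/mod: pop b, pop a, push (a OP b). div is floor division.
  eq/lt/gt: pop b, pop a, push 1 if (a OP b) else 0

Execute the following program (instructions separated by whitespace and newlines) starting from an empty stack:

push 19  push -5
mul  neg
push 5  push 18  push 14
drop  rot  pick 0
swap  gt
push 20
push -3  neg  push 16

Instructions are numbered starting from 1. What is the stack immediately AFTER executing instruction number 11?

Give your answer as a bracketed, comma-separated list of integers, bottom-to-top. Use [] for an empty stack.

Step 1 ('push 19'): [19]
Step 2 ('push -5'): [19, -5]
Step 3 ('mul'): [-95]
Step 4 ('neg'): [95]
Step 5 ('push 5'): [95, 5]
Step 6 ('push 18'): [95, 5, 18]
Step 7 ('push 14'): [95, 5, 18, 14]
Step 8 ('drop'): [95, 5, 18]
Step 9 ('rot'): [5, 18, 95]
Step 10 ('pick 0'): [5, 18, 95, 95]
Step 11 ('swap'): [5, 18, 95, 95]

Answer: [5, 18, 95, 95]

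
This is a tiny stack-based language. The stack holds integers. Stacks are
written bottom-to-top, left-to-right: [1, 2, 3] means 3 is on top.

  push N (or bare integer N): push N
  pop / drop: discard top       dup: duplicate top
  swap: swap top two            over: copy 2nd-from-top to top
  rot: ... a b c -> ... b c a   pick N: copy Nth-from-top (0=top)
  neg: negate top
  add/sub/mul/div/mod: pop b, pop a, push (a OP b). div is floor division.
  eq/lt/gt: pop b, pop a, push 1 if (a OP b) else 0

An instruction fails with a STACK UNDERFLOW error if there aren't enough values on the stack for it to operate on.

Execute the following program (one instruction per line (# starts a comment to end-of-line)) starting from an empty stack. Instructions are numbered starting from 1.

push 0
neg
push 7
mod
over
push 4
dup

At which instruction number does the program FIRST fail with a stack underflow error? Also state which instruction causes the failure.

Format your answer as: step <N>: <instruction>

Answer: step 5: over

Derivation:
Step 1 ('push 0'): stack = [0], depth = 1
Step 2 ('neg'): stack = [0], depth = 1
Step 3 ('push 7'): stack = [0, 7], depth = 2
Step 4 ('mod'): stack = [0], depth = 1
Step 5 ('over'): needs 2 value(s) but depth is 1 — STACK UNDERFLOW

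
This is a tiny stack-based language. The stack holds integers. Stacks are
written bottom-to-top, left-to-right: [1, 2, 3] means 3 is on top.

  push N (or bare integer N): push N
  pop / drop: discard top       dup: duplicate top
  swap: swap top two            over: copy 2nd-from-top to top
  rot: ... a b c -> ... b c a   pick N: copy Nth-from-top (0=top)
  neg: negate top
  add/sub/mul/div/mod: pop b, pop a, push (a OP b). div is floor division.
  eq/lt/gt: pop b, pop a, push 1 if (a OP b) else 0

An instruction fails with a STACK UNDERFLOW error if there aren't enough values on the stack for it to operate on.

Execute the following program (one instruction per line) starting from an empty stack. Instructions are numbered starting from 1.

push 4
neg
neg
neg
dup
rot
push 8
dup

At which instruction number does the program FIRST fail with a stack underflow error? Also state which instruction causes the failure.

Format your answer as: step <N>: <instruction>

Answer: step 6: rot

Derivation:
Step 1 ('push 4'): stack = [4], depth = 1
Step 2 ('neg'): stack = [-4], depth = 1
Step 3 ('neg'): stack = [4], depth = 1
Step 4 ('neg'): stack = [-4], depth = 1
Step 5 ('dup'): stack = [-4, -4], depth = 2
Step 6 ('rot'): needs 3 value(s) but depth is 2 — STACK UNDERFLOW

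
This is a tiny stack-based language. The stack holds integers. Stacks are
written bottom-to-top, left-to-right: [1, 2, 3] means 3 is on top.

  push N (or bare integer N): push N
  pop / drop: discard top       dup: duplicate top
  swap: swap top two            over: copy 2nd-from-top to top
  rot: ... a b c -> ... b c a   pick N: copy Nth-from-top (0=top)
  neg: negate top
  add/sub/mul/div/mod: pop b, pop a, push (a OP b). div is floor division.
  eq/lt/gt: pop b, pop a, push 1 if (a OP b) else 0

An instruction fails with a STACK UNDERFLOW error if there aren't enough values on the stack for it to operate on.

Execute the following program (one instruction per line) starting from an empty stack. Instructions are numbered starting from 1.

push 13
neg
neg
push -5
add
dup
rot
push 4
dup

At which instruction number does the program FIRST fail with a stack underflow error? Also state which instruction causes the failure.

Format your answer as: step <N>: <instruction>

Answer: step 7: rot

Derivation:
Step 1 ('push 13'): stack = [13], depth = 1
Step 2 ('neg'): stack = [-13], depth = 1
Step 3 ('neg'): stack = [13], depth = 1
Step 4 ('push -5'): stack = [13, -5], depth = 2
Step 5 ('add'): stack = [8], depth = 1
Step 6 ('dup'): stack = [8, 8], depth = 2
Step 7 ('rot'): needs 3 value(s) but depth is 2 — STACK UNDERFLOW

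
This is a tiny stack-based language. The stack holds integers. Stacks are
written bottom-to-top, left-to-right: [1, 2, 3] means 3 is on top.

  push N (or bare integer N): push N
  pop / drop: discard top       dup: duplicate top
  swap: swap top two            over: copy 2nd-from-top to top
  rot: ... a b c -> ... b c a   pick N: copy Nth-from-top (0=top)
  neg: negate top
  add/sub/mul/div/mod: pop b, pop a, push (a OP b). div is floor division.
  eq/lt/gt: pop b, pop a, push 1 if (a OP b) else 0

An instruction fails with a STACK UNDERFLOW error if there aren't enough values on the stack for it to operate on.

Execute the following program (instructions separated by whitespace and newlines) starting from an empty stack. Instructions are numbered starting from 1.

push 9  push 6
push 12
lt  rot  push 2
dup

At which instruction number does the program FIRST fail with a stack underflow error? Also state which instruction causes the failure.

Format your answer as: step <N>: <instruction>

Answer: step 5: rot

Derivation:
Step 1 ('push 9'): stack = [9], depth = 1
Step 2 ('push 6'): stack = [9, 6], depth = 2
Step 3 ('push 12'): stack = [9, 6, 12], depth = 3
Step 4 ('lt'): stack = [9, 1], depth = 2
Step 5 ('rot'): needs 3 value(s) but depth is 2 — STACK UNDERFLOW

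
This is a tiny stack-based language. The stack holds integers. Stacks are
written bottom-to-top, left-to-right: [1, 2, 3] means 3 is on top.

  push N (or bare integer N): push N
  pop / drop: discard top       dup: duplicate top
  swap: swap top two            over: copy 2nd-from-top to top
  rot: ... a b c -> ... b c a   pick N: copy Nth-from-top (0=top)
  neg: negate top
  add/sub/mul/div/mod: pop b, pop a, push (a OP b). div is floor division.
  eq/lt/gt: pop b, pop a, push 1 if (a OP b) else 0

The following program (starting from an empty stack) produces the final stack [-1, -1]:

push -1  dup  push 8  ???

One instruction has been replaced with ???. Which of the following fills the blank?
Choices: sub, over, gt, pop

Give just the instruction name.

Answer: pop

Derivation:
Stack before ???: [-1, -1, 8]
Stack after ???:  [-1, -1]
Checking each choice:
  sub: produces [-1, -9]
  over: produces [-1, -1, 8, -1]
  gt: produces [-1, 0]
  pop: MATCH


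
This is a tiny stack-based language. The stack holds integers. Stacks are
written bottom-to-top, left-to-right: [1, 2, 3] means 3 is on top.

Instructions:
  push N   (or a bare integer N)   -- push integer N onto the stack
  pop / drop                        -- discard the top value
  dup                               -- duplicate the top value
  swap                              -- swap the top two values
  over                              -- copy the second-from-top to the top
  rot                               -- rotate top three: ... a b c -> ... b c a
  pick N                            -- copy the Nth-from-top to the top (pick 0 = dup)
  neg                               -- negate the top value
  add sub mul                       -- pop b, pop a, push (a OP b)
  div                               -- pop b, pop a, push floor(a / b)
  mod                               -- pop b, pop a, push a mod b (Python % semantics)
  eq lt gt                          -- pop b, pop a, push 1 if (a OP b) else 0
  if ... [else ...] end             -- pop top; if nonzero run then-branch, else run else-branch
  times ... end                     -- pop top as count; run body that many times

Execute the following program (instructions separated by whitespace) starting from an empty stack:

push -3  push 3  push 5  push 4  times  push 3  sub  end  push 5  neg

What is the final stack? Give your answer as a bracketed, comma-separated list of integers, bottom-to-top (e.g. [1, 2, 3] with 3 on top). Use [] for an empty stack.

Answer: [-3, 3, -7, -5]

Derivation:
After 'push -3': [-3]
After 'push 3': [-3, 3]
After 'push 5': [-3, 3, 5]
After 'push 4': [-3, 3, 5, 4]
After 'times': [-3, 3, 5]
After 'push 3': [-3, 3, 5, 3]
After 'sub': [-3, 3, 2]
After 'push 3': [-3, 3, 2, 3]
After 'sub': [-3, 3, -1]
After 'push 3': [-3, 3, -1, 3]
After 'sub': [-3, 3, -4]
After 'push 3': [-3, 3, -4, 3]
After 'sub': [-3, 3, -7]
After 'push 5': [-3, 3, -7, 5]
After 'neg': [-3, 3, -7, -5]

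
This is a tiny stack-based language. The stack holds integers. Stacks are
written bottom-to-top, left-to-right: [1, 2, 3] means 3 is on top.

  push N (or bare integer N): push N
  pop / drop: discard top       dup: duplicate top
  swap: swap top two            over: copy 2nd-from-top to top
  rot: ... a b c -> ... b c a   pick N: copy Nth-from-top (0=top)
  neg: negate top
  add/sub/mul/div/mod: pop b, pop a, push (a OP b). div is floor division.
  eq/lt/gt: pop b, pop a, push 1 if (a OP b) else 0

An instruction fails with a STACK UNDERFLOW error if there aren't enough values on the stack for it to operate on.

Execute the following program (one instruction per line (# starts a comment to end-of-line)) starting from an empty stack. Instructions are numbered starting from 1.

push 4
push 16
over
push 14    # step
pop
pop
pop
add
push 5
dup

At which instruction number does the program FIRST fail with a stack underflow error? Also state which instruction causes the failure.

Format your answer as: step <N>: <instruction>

Step 1 ('push 4'): stack = [4], depth = 1
Step 2 ('push 16'): stack = [4, 16], depth = 2
Step 3 ('over'): stack = [4, 16, 4], depth = 3
Step 4 ('push 14'): stack = [4, 16, 4, 14], depth = 4
Step 5 ('pop'): stack = [4, 16, 4], depth = 3
Step 6 ('pop'): stack = [4, 16], depth = 2
Step 7 ('pop'): stack = [4], depth = 1
Step 8 ('add'): needs 2 value(s) but depth is 1 — STACK UNDERFLOW

Answer: step 8: add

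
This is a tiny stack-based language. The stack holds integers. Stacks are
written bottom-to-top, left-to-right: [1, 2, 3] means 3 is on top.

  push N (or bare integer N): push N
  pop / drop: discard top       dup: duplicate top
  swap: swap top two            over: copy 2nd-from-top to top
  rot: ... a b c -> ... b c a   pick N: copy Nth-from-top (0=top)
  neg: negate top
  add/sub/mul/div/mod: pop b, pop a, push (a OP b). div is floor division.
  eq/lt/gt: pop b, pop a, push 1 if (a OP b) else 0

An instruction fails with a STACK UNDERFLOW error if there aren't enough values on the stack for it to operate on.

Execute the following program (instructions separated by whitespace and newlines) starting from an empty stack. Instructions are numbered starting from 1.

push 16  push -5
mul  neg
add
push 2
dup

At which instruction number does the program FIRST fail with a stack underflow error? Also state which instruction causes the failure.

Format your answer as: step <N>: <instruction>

Answer: step 5: add

Derivation:
Step 1 ('push 16'): stack = [16], depth = 1
Step 2 ('push -5'): stack = [16, -5], depth = 2
Step 3 ('mul'): stack = [-80], depth = 1
Step 4 ('neg'): stack = [80], depth = 1
Step 5 ('add'): needs 2 value(s) but depth is 1 — STACK UNDERFLOW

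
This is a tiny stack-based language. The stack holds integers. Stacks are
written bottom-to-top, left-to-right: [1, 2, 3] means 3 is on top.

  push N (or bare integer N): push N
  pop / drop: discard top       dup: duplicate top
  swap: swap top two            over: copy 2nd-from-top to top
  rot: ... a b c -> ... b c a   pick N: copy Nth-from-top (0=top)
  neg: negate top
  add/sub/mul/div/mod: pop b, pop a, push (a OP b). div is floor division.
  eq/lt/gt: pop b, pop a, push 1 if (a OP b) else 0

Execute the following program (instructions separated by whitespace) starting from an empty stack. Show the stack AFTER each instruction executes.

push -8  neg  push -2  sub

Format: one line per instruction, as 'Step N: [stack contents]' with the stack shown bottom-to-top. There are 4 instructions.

Step 1: [-8]
Step 2: [8]
Step 3: [8, -2]
Step 4: [10]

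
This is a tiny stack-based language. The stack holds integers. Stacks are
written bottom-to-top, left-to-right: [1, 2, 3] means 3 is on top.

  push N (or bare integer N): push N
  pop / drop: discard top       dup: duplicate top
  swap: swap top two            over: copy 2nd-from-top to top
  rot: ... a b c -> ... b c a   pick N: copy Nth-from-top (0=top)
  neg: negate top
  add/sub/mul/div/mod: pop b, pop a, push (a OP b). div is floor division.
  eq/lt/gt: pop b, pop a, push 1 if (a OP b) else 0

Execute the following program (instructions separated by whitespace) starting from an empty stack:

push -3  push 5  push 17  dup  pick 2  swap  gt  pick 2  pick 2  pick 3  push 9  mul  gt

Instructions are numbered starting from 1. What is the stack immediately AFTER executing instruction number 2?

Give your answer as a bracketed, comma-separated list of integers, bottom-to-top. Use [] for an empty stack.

Step 1 ('push -3'): [-3]
Step 2 ('push 5'): [-3, 5]

Answer: [-3, 5]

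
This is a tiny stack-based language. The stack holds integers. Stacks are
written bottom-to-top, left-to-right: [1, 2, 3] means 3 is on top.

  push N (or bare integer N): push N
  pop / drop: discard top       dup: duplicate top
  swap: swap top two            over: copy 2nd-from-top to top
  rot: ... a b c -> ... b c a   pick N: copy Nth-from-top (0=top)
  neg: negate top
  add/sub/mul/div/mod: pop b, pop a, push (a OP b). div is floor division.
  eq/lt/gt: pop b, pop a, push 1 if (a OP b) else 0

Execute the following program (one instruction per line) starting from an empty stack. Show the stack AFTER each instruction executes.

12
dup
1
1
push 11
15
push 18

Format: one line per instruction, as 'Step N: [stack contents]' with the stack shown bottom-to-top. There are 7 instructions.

Step 1: [12]
Step 2: [12, 12]
Step 3: [12, 12, 1]
Step 4: [12, 12, 1, 1]
Step 5: [12, 12, 1, 1, 11]
Step 6: [12, 12, 1, 1, 11, 15]
Step 7: [12, 12, 1, 1, 11, 15, 18]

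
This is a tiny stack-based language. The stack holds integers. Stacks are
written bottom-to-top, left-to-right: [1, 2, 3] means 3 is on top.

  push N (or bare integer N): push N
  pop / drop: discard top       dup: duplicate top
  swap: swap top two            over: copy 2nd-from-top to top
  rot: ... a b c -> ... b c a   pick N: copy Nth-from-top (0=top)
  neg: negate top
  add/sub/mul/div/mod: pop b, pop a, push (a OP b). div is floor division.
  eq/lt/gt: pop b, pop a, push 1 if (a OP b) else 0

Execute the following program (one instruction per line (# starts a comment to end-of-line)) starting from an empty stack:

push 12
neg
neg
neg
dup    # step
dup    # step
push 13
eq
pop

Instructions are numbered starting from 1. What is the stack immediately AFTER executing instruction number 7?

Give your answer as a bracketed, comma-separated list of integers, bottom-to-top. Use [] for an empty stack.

Step 1 ('push 12'): [12]
Step 2 ('neg'): [-12]
Step 3 ('neg'): [12]
Step 4 ('neg'): [-12]
Step 5 ('dup'): [-12, -12]
Step 6 ('dup'): [-12, -12, -12]
Step 7 ('push 13'): [-12, -12, -12, 13]

Answer: [-12, -12, -12, 13]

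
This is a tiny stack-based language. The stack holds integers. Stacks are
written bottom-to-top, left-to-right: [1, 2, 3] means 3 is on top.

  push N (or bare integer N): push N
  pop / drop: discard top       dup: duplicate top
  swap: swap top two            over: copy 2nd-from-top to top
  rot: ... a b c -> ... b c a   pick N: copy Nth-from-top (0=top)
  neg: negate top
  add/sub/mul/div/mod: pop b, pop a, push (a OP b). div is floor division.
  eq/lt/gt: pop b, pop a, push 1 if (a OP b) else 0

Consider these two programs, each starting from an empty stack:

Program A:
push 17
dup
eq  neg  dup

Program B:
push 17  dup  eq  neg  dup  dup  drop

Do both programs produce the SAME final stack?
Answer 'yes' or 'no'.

Program A trace:
  After 'push 17': [17]
  After 'dup': [17, 17]
  After 'eq': [1]
  After 'neg': [-1]
  After 'dup': [-1, -1]
Program A final stack: [-1, -1]

Program B trace:
  After 'push 17': [17]
  After 'dup': [17, 17]
  After 'eq': [1]
  After 'neg': [-1]
  After 'dup': [-1, -1]
  After 'dup': [-1, -1, -1]
  After 'drop': [-1, -1]
Program B final stack: [-1, -1]
Same: yes

Answer: yes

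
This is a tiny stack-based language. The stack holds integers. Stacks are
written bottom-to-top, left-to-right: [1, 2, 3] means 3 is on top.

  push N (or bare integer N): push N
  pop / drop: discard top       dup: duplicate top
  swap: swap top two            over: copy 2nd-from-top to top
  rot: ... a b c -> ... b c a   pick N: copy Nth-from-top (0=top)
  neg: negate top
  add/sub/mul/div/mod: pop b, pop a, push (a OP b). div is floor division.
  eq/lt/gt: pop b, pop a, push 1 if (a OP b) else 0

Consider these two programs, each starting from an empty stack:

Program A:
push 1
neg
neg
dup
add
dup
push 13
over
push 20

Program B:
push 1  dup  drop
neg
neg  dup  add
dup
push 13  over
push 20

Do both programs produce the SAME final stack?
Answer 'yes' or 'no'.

Answer: yes

Derivation:
Program A trace:
  After 'push 1': [1]
  After 'neg': [-1]
  After 'neg': [1]
  After 'dup': [1, 1]
  After 'add': [2]
  After 'dup': [2, 2]
  After 'push 13': [2, 2, 13]
  After 'over': [2, 2, 13, 2]
  After 'push 20': [2, 2, 13, 2, 20]
Program A final stack: [2, 2, 13, 2, 20]

Program B trace:
  After 'push 1': [1]
  After 'dup': [1, 1]
  After 'drop': [1]
  After 'neg': [-1]
  After 'neg': [1]
  After 'dup': [1, 1]
  After 'add': [2]
  After 'dup': [2, 2]
  After 'push 13': [2, 2, 13]
  After 'over': [2, 2, 13, 2]
  After 'push 20': [2, 2, 13, 2, 20]
Program B final stack: [2, 2, 13, 2, 20]
Same: yes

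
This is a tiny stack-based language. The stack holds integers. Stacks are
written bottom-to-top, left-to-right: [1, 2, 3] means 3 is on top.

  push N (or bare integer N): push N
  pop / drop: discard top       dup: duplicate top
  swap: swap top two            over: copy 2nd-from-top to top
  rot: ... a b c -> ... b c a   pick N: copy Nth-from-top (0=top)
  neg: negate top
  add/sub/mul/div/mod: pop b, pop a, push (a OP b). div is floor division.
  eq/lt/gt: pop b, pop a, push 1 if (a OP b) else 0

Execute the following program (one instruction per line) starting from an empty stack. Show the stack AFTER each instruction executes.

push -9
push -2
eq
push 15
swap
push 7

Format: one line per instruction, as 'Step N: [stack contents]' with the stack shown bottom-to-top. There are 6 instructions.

Step 1: [-9]
Step 2: [-9, -2]
Step 3: [0]
Step 4: [0, 15]
Step 5: [15, 0]
Step 6: [15, 0, 7]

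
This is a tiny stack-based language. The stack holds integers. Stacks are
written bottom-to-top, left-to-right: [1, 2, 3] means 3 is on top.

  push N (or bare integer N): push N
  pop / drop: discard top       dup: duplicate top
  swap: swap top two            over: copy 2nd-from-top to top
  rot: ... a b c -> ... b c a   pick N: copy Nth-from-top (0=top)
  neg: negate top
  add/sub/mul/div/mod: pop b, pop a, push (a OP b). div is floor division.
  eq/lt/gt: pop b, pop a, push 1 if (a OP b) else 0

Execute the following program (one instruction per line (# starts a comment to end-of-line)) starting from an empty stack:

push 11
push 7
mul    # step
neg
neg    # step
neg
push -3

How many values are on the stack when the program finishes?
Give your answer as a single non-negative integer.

After 'push 11': stack = [11] (depth 1)
After 'push 7': stack = [11, 7] (depth 2)
After 'mul': stack = [77] (depth 1)
After 'neg': stack = [-77] (depth 1)
After 'neg': stack = [77] (depth 1)
After 'neg': stack = [-77] (depth 1)
After 'push -3': stack = [-77, -3] (depth 2)

Answer: 2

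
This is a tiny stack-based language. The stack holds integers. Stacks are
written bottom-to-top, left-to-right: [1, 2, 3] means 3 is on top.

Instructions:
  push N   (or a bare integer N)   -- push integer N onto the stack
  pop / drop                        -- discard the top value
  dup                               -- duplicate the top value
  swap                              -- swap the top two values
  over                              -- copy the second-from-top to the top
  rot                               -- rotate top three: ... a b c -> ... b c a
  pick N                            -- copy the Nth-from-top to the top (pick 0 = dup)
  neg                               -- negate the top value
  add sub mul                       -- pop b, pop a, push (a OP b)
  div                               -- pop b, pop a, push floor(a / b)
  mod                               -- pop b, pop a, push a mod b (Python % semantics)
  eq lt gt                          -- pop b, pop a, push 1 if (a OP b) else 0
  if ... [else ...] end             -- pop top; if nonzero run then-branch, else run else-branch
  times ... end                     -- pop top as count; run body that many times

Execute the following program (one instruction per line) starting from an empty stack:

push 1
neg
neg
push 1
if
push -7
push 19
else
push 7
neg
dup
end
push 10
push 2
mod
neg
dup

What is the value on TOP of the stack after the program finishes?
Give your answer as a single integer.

Answer: 0

Derivation:
After 'push 1': [1]
After 'neg': [-1]
After 'neg': [1]
After 'push 1': [1, 1]
After 'if': [1]
After 'push -7': [1, -7]
After 'push 19': [1, -7, 19]
After 'push 10': [1, -7, 19, 10]
After 'push 2': [1, -7, 19, 10, 2]
After 'mod': [1, -7, 19, 0]
After 'neg': [1, -7, 19, 0]
After 'dup': [1, -7, 19, 0, 0]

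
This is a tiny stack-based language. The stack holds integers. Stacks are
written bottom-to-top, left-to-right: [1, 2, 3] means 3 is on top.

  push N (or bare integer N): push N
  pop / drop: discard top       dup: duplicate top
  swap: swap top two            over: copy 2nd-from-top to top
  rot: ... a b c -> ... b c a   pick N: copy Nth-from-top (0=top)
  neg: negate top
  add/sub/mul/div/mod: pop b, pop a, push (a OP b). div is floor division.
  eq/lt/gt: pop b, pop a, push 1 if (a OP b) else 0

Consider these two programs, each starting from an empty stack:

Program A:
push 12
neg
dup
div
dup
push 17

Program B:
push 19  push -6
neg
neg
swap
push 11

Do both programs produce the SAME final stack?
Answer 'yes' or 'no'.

Answer: no

Derivation:
Program A trace:
  After 'push 12': [12]
  After 'neg': [-12]
  After 'dup': [-12, -12]
  After 'div': [1]
  After 'dup': [1, 1]
  After 'push 17': [1, 1, 17]
Program A final stack: [1, 1, 17]

Program B trace:
  After 'push 19': [19]
  After 'push -6': [19, -6]
  After 'neg': [19, 6]
  After 'neg': [19, -6]
  After 'swap': [-6, 19]
  After 'push 11': [-6, 19, 11]
Program B final stack: [-6, 19, 11]
Same: no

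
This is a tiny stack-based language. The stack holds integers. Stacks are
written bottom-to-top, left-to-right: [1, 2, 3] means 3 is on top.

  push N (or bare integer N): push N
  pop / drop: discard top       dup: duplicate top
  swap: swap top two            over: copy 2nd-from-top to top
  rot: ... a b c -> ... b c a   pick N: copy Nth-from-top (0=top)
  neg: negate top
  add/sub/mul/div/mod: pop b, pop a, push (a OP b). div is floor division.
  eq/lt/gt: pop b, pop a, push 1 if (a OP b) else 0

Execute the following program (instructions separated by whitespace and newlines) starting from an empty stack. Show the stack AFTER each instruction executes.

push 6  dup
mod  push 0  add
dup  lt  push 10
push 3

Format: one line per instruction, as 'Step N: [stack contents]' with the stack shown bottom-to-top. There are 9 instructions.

Step 1: [6]
Step 2: [6, 6]
Step 3: [0]
Step 4: [0, 0]
Step 5: [0]
Step 6: [0, 0]
Step 7: [0]
Step 8: [0, 10]
Step 9: [0, 10, 3]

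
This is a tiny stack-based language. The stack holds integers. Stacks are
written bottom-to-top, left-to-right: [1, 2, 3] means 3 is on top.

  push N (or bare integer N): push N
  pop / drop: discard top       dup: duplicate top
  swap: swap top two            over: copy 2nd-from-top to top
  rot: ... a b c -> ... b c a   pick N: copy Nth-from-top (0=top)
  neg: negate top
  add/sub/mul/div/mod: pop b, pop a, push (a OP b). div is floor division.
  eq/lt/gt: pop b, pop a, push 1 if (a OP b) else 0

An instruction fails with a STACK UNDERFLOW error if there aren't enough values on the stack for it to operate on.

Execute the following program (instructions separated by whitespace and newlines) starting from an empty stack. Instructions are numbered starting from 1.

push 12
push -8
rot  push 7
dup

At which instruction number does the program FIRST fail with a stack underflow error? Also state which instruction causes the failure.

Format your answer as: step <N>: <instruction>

Answer: step 3: rot

Derivation:
Step 1 ('push 12'): stack = [12], depth = 1
Step 2 ('push -8'): stack = [12, -8], depth = 2
Step 3 ('rot'): needs 3 value(s) but depth is 2 — STACK UNDERFLOW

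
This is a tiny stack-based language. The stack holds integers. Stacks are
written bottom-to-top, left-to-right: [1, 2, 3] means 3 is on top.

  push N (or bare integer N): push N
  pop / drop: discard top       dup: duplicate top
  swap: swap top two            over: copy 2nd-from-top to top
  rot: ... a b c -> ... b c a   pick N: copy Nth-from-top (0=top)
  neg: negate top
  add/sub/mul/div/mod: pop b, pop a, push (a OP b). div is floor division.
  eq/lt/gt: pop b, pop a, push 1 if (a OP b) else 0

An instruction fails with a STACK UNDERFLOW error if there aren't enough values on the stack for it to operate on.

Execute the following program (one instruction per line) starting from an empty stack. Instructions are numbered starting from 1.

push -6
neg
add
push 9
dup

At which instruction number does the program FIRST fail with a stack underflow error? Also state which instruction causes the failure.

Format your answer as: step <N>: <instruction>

Step 1 ('push -6'): stack = [-6], depth = 1
Step 2 ('neg'): stack = [6], depth = 1
Step 3 ('add'): needs 2 value(s) but depth is 1 — STACK UNDERFLOW

Answer: step 3: add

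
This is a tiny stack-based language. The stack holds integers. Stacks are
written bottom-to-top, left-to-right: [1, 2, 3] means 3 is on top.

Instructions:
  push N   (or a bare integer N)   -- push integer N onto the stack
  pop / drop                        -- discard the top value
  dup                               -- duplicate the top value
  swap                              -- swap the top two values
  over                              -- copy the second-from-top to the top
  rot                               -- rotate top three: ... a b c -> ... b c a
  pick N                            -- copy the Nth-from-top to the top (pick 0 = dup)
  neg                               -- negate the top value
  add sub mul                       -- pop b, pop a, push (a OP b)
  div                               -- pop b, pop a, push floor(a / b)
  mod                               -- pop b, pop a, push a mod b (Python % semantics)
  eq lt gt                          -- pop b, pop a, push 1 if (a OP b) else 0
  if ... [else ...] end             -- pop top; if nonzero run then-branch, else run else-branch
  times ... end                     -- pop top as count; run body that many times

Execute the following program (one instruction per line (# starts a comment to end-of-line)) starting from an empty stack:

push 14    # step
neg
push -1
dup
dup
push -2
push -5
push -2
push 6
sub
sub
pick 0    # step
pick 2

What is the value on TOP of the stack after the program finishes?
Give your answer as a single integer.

After 'push 14': [14]
After 'neg': [-14]
After 'push -1': [-14, -1]
After 'dup': [-14, -1, -1]
After 'dup': [-14, -1, -1, -1]
After 'push -2': [-14, -1, -1, -1, -2]
After 'push -5': [-14, -1, -1, -1, -2, -5]
After 'push -2': [-14, -1, -1, -1, -2, -5, -2]
After 'push 6': [-14, -1, -1, -1, -2, -5, -2, 6]
After 'sub': [-14, -1, -1, -1, -2, -5, -8]
After 'sub': [-14, -1, -1, -1, -2, 3]
After 'pick 0': [-14, -1, -1, -1, -2, 3, 3]
After 'pick 2': [-14, -1, -1, -1, -2, 3, 3, -2]

Answer: -2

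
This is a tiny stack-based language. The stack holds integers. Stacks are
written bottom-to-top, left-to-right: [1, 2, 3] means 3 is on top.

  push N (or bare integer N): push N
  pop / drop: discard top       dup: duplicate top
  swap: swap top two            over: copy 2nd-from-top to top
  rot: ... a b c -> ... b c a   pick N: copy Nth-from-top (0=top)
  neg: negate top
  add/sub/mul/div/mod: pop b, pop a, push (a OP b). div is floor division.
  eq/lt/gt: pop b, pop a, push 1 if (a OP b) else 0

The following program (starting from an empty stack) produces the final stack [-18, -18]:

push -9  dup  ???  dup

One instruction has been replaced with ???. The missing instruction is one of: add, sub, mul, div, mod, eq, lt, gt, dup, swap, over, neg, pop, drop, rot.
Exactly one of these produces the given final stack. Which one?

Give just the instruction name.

Answer: add

Derivation:
Stack before ???: [-9, -9]
Stack after ???:  [-18]
The instruction that transforms [-9, -9] -> [-18] is: add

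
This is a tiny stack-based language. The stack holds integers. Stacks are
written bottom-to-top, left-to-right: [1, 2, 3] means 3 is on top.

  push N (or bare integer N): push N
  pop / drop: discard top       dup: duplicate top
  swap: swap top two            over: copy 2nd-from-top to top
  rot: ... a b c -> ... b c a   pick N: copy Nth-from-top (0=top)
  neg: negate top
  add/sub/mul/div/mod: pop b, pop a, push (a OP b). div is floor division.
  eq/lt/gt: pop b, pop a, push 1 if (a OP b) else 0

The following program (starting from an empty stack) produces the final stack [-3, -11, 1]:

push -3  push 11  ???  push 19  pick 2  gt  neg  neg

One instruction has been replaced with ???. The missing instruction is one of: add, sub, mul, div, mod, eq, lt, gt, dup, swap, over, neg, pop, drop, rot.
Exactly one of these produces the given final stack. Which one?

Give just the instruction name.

Answer: neg

Derivation:
Stack before ???: [-3, 11]
Stack after ???:  [-3, -11]
The instruction that transforms [-3, 11] -> [-3, -11] is: neg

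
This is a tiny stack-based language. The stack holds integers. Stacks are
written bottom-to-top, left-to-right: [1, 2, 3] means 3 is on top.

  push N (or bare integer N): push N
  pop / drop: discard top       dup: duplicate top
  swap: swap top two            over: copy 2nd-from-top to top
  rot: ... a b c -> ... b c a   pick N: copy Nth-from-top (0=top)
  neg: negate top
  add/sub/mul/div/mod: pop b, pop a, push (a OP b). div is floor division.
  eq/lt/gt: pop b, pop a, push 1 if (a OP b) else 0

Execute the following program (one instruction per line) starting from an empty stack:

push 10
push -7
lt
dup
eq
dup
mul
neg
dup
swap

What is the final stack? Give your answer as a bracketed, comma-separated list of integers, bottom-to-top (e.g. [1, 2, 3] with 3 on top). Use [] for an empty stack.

Answer: [-1, -1]

Derivation:
After 'push 10': [10]
After 'push -7': [10, -7]
After 'lt': [0]
After 'dup': [0, 0]
After 'eq': [1]
After 'dup': [1, 1]
After 'mul': [1]
After 'neg': [-1]
After 'dup': [-1, -1]
After 'swap': [-1, -1]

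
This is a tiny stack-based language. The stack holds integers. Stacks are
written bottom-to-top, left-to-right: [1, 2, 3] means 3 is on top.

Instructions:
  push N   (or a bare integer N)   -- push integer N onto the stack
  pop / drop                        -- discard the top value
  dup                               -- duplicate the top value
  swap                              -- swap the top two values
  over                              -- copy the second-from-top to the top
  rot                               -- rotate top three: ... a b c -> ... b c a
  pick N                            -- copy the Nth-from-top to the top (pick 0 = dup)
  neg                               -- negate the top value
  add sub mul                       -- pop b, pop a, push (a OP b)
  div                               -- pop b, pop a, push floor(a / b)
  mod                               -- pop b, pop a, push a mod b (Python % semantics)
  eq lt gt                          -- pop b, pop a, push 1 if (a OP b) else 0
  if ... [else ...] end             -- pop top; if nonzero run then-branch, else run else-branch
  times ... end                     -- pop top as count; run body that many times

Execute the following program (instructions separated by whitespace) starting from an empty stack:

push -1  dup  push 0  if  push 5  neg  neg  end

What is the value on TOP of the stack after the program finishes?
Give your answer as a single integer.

After 'push -1': [-1]
After 'dup': [-1, -1]
After 'push 0': [-1, -1, 0]
After 'if': [-1, -1]

Answer: -1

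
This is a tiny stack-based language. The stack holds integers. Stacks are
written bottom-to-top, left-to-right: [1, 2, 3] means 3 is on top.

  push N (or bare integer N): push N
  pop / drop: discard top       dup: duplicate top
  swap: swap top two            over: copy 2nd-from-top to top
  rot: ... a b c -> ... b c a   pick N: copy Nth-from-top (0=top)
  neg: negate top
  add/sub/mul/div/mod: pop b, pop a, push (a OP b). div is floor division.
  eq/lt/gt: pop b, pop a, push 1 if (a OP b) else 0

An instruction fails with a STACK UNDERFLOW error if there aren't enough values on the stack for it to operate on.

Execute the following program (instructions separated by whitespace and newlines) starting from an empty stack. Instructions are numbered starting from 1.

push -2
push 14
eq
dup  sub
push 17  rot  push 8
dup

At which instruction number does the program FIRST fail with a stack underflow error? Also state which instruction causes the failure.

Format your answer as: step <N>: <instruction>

Answer: step 7: rot

Derivation:
Step 1 ('push -2'): stack = [-2], depth = 1
Step 2 ('push 14'): stack = [-2, 14], depth = 2
Step 3 ('eq'): stack = [0], depth = 1
Step 4 ('dup'): stack = [0, 0], depth = 2
Step 5 ('sub'): stack = [0], depth = 1
Step 6 ('push 17'): stack = [0, 17], depth = 2
Step 7 ('rot'): needs 3 value(s) but depth is 2 — STACK UNDERFLOW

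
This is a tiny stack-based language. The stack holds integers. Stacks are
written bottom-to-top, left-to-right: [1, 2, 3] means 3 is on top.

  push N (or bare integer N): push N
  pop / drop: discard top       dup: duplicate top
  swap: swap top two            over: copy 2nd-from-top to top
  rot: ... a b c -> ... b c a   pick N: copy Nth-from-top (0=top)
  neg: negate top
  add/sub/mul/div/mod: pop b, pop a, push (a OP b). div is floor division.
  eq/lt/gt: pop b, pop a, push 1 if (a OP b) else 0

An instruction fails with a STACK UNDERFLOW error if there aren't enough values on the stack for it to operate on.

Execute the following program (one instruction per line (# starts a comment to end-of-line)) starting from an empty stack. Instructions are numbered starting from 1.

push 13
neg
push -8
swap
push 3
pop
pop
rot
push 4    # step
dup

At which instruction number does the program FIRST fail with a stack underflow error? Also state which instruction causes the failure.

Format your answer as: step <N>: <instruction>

Step 1 ('push 13'): stack = [13], depth = 1
Step 2 ('neg'): stack = [-13], depth = 1
Step 3 ('push -8'): stack = [-13, -8], depth = 2
Step 4 ('swap'): stack = [-8, -13], depth = 2
Step 5 ('push 3'): stack = [-8, -13, 3], depth = 3
Step 6 ('pop'): stack = [-8, -13], depth = 2
Step 7 ('pop'): stack = [-8], depth = 1
Step 8 ('rot'): needs 3 value(s) but depth is 1 — STACK UNDERFLOW

Answer: step 8: rot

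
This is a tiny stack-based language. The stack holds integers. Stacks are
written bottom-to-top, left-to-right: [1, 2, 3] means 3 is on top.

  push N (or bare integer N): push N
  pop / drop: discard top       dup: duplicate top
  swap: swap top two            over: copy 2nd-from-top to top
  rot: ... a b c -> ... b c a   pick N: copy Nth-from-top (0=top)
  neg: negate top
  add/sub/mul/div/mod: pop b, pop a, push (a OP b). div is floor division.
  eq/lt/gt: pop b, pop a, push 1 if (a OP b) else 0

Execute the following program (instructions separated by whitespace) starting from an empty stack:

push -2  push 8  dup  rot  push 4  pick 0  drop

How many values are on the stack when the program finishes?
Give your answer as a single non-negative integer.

After 'push -2': stack = [-2] (depth 1)
After 'push 8': stack = [-2, 8] (depth 2)
After 'dup': stack = [-2, 8, 8] (depth 3)
After 'rot': stack = [8, 8, -2] (depth 3)
After 'push 4': stack = [8, 8, -2, 4] (depth 4)
After 'pick 0': stack = [8, 8, -2, 4, 4] (depth 5)
After 'drop': stack = [8, 8, -2, 4] (depth 4)

Answer: 4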